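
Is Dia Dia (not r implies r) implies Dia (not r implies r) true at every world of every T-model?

Tableau for the negation not (Dia Dia (not r implies r) implies Dia (not r implies r)):
1. not (Dia Dia (not r implies r) implies Dia (not r implies r)), u
2. Dia Dia (not r implies r), u
3. not Dia (not r implies r), u
4. not (not r implies r), u
5. not r, u
6. Dia (not r implies r), v
7. not (not r implies r), v
8. not r, v
9. not r implies r, w
10. r, w
Accessibility: uRu, uRv, vRv, vRw, wRw
The negation has an open branch (countermodel exists).

Not valid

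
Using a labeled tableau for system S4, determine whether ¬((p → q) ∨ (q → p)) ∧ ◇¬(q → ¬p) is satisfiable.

No, unsatisfiable

1. ¬((p → q) ∨ (q → p)) ∧ ◇¬(q → ¬p), u
2. ¬((p → q) ∨ (q → p)), u
3. ◇¬(q → ¬p), u
4. ¬(p → q), u
5. ¬(q → p), u
6. p, u
7. ¬q, u
8. q, u
9. ¬p, u
Accessibility: uRu
Branch closes: q and ¬q both at u.
(One branch shown.) All branches close.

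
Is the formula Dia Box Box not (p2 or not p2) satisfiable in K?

Yes, satisfiable

1. Dia Box Box not (p2 or not p2), u
2. Box Box not (p2 or not p2), v
Accessibility: uRv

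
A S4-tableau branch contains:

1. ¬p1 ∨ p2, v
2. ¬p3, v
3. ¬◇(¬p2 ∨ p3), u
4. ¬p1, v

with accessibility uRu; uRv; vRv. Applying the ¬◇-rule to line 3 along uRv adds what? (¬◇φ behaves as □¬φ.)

¬◇φ behaves as □¬φ: propagate the negated body to each accessible world.

¬(¬p2 ∨ p3), v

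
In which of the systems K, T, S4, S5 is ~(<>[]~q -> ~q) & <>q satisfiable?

K, T, S4

S4-tableau for the formula:
1. ~(<>[]~q -> ~q) & <>q, u
2. ~(<>[]~q -> ~q), u   [&-rule on 1]
3. <>q, u   [&-rule on 1]
4. <>[]~q, u   [~->-rule on 2]
5. q, u   [~->-rule on 2]
6. q, v   [<>-rule on 3: fresh world v, uRv]
7. []~q, w   [<>-rule on 4: fresh world w, uRw]
8. ~q, w   [[]-rule on 7 via wRw]
Accessibility: uRu, uRv, uRw, vRv, wRw
Complete open branch: satisfiable in S4, hence also in K, T (this S4-model is also a K-model and a T-model).
S5-tableau for the formula:
1. ~(<>[]~q -> ~q) & <>q, u
2. ~(<>[]~q -> ~q), u   [&-rule on 1]
3. <>q, u   [&-rule on 1]
4. <>[]~q, u   [~->-rule on 2]
5. q, u   [~->-rule on 2]
6. q, v   [<>-rule on 3: fresh world v, uRv]
7. []~q, w   [<>-rule on 4: fresh world w, uRw]
8. ~q, u   [[]-rule on 7 via wRu]
Accessibility: uRu, uRv, uRw, vRu, vRv, vRw, wRu, wRv, wRw
Branch closes: q and ~q both at u.
Every branch closes (one shown): unsatisfiable in S5.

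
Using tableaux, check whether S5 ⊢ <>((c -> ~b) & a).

Tableau for the negation ~<>((c -> ~b) & a):
1. ~<>((c -> ~b) & a), w0
2. ~((c -> ~b) & a), w0
3. ~a, w0
Accessibility: w0Rw0
The negation has an open branch (countermodel exists).

Invalid (countermodel exists)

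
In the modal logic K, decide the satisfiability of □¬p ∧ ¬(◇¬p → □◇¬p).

Satisfiable (open branch found)

1. □¬p ∧ ¬(◇¬p → □◇¬p), 0
2. □¬p, 0
3. ¬(◇¬p → □◇¬p), 0
4. ◇¬p, 0
5. ¬□◇¬p, 0
6. ¬p, 1
7. ¬◇¬p, 2
8. ¬p, 2
Accessibility: 0R1, 0R2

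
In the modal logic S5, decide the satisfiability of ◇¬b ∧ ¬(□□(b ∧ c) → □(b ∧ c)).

1. ◇¬b ∧ ¬(□□(b ∧ c) → □(b ∧ c)), u
2. ◇¬b, u   [∧-rule on 1]
3. ¬(□□(b ∧ c) → □(b ∧ c)), u   [∧-rule on 1]
4. □□(b ∧ c), u   [¬→-rule on 3]
5. ¬□(b ∧ c), u   [¬→-rule on 3]
6. □(b ∧ c), u   [□-rule on 4 via uRu]
7. b ∧ c, u   [□-rule on 6 via uRu]
8. b, u   [∧-rule on 7]
9. c, u   [∧-rule on 7]
10. ¬b, v   [◇-rule on 2: fresh world v, uRv]
11. □(b ∧ c), v   [□-rule on 4 via uRv]
12. b ∧ c, v   [□-rule on 6 via uRv]
13. b, v   [∧-rule on 12]
14. c, v   [∧-rule on 12]
Accessibility: uRu, uRv, vRu, vRv
Branch closes: b and ¬b both at v.
(One branch shown.) All branches close.

Unsatisfiable (every branch closes)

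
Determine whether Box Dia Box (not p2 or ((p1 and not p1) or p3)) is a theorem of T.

Tableau for the negation not Box Dia Box (not p2 or ((p1 and not p1) or p3)):
1. not Box Dia Box (not p2 or ((p1 and not p1) or p3)), 0
2. not Dia Box (not p2 or ((p1 and not p1) or p3)), 1
3. not Box (not p2 or ((p1 and not p1) or p3)), 1
4. not (not p2 or ((p1 and not p1) or p3)), 2
5. p2, 2
6. not ((p1 and not p1) or p3), 2
7. not (p1 and not p1), 2
8. not p3, 2
9. not Box (not p2 or ((p1 and not p1) or p3)), 2
10. p1, 2
11. not (not p2 or ((p1 and not p1) or p3)), 3
12. p2, 3
13. not ((p1 and not p1) or p3), 3
14. not (p1 and not p1), 3
15. not p3, 3
16. p1, 3
Accessibility: 0R0, 0R1, 1R1, 1R2, 2R2, 2R3, 3R3
The negation has an open branch (countermodel exists).

Not valid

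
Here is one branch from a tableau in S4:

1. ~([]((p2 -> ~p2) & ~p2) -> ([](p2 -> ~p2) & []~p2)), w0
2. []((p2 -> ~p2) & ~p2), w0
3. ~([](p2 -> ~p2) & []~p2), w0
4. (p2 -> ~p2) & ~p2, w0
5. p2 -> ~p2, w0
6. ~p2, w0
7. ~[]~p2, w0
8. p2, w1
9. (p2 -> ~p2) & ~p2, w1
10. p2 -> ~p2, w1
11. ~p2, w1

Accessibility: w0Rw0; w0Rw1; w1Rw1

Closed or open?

Both p2 and ~p2 appear at w1.

Yes, closed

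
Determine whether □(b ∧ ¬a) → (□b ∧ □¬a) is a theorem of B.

Tableau for the negation ¬(□(b ∧ ¬a) → (□b ∧ □¬a)):
1. ¬(□(b ∧ ¬a) → (□b ∧ □¬a)), 0
2. □(b ∧ ¬a), 0   [¬→-rule on 1]
3. ¬(□b ∧ □¬a), 0   [¬→-rule on 1]
4. b ∧ ¬a, 0   [□-rule on 2 via 0R0]
5. b, 0   [∧-rule on 4]
6. ¬a, 0   [∧-rule on 4]
7. ¬□¬a, 0   [¬∧-rule on 3 (branches; this branch)]
8. a, 1   [¬□-rule on 7: fresh world 1, 0R1]
9. b ∧ ¬a, 1   [□-rule on 2 via 0R1]
10. b, 1   [∧-rule on 9]
11. ¬a, 1   [∧-rule on 9]
Accessibility: 0R0, 0R1, 1R0, 1R1
Branch closes: a and ¬a both at 1.
Every branch of the negation's tableau closes; the branch above is one of them.

Valid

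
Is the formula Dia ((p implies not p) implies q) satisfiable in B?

1. Dia ((p implies not p) implies q), u
2. (p implies not p) implies q, v
3. q, v
Accessibility: uRu, uRv, vRu, vRv

Satisfiable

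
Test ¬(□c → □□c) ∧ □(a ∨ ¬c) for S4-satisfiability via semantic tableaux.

No, unsatisfiable

1. ¬(□c → □□c) ∧ □(a ∨ ¬c), 0
2. ¬(□c → □□c), 0
3. □(a ∨ ¬c), 0
4. □c, 0
5. ¬□□c, 0
6. a ∨ ¬c, 0
7. c, 0
8. a, 0
9. ¬□c, 1
10. a ∨ ¬c, 1
11. c, 1
12. a, 1
13. ¬c, 2
14. a ∨ ¬c, 2
15. c, 2
Accessibility: 0R0, 0R1, 0R2, 1R1, 1R2, 2R2
Branch closes: c and ¬c both at 2.
(One branch shown.) All branches close.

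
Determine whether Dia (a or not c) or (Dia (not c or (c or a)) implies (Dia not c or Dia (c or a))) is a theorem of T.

Tableau for the negation not (Dia (a or not c) or (Dia (not c or (c or a)) implies (Dia not c or Dia (c or a)))):
1. not (Dia (a or not c) or (Dia (not c or (c or a)) implies (Dia not c or Dia (c or a)))), w0
2. not Dia (a or not c), w0
3. not (Dia (not c or (c or a)) implies (Dia not c or Dia (c or a))), w0
4. Dia (not c or (c or a)), w0
5. not (Dia not c or Dia (c or a)), w0
6. not Dia not c, w0
7. not Dia (c or a), w0
8. not (a or not c), w0
9. not a, w0
10. c, w0
11. not (c or a), w0
12. not c, w0
Accessibility: w0Rw0
Branch closes: c and not c both at w0.
All branches of the negation close; one closing branch shown above.

Valid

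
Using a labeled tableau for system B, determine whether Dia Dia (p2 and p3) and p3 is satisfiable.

Yes, satisfiable

1. Dia Dia (p2 and p3) and p3, 0
2. Dia Dia (p2 and p3), 0
3. p3, 0
4. Dia (p2 and p3), 1
5. p2 and p3, 2
6. p2, 2
7. p3, 2
Accessibility: 0R0, 0R1, 1R0, 1R1, 1R2, 2R1, 2R2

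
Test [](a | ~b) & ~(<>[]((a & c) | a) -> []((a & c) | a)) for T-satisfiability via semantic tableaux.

1. [](a | ~b) & ~(<>[]((a & c) | a) -> []((a & c) | a)), w0
2. [](a | ~b), w0
3. ~(<>[]((a & c) | a) -> []((a & c) | a)), w0
4. <>[]((a & c) | a), w0
5. ~[]((a & c) | a), w0
6. a | ~b, w0
7. ~b, w0
8. []((a & c) | a), w1
9. a | ~b, w1
10. (a & c) | a, w1
11. ~b, w1
12. a, w1
13. ~((a & c) | a), w2
14. ~(a & c), w2
15. ~a, w2
16. a | ~b, w2
17. ~c, w2
18. ~b, w2
Accessibility: w0Rw0, w0Rw1, w0Rw2, w1Rw1, w2Rw2

Yes, satisfiable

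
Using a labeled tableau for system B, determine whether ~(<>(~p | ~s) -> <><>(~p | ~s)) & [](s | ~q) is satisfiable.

1. ~(<>(~p | ~s) -> <><>(~p | ~s)) & [](s | ~q), u
2. ~(<>(~p | ~s) -> <><>(~p | ~s)), u
3. [](s | ~q), u
4. <>(~p | ~s), u
5. ~<><>(~p | ~s), u
6. s | ~q, u
7. ~<>(~p | ~s), u
8. ~(~p | ~s), u
9. p, u
10. s, u
11. ~q, u
12. ~p | ~s, v
13. s | ~q, v
14. ~<>(~p | ~s), v
15. ~(~p | ~s), v
16. p, v
17. s, v
18. ~s, v
Accessibility: uRu, uRv, vRu, vRv
Branch closes: s and ~s both at v.
All branches of the tableau close; one closing branch shown above.

Unsatisfiable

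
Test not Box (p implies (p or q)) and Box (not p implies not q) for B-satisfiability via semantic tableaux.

1. not Box (p implies (p or q)) and Box (not p implies not q), w0
2. not Box (p implies (p or q)), w0
3. Box (not p implies not q), w0
4. not p implies not q, w0
5. not q, w0
6. not (p implies (p or q)), w1
7. p, w1
8. not (p or q), w1
9. not p, w1
10. not q, w1
Accessibility: w0Rw0, w0Rw1, w1Rw0, w1Rw1
Branch closes: p and not p both at w1.
(One branch shown.) All branches close.

Unsatisfiable (every branch closes)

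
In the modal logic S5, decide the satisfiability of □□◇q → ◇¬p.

1. □□◇q → ◇¬p, u
2. ◇¬p, u
3. ¬p, v
Accessibility: uRu, uRv, vRu, vRv

Yes, satisfiable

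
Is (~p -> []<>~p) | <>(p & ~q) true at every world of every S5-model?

Tableau for the negation ~((~p -> []<>~p) | <>(p & ~q)):
1. ~((~p -> []<>~p) | <>(p & ~q)), w0
2. ~(~p -> []<>~p), w0   [~|-rule on 1]
3. ~<>(p & ~q), w0   [~|-rule on 1]
4. ~p, w0   [~->-rule on 2]
5. ~[]<>~p, w0   [~->-rule on 2]
6. ~(p & ~q), w0   [~<>-rule on 3 via w0Rw0]
7. q, w0   [~&-rule on 6 (branches; this branch)]
8. ~<>~p, w1   [~[]-rule on 5: fresh world w1, w0Rw1]
9. ~(p & ~q), w1   [~<>-rule on 3 via w0Rw1]
10. p, w0   [~<>-rule on 8 via w1Rw0]
Accessibility: w0Rw0, w0Rw1, w1Rw0, w1Rw1
Branch closes: p and ~p both at w0.
Every branch of the negation's tableau closes; the branch above is one of them.

Yes, valid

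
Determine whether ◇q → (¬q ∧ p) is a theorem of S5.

Tableau for the negation ¬(◇q → (¬q ∧ p)):
1. ¬(◇q → (¬q ∧ p)), 0
2. ◇q, 0
3. ¬(¬q ∧ p), 0
4. ¬p, 0
5. q, 1
Accessibility: 0R0, 0R1, 1R0, 1R1
The negation has an open branch (countermodel exists).

No, not valid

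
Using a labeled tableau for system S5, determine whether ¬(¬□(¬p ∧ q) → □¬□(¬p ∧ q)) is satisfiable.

No, unsatisfiable

1. ¬(¬□(¬p ∧ q) → □¬□(¬p ∧ q)), w0
2. ¬□(¬p ∧ q), w0   [¬→-rule on 1]
3. ¬□¬□(¬p ∧ q), w0   [¬→-rule on 1]
4. ¬(¬p ∧ q), w1   [¬□-rule on 2: fresh world w1, w0Rw1]
5. ¬q, w1   [¬∧-rule on 4 (branches; this branch)]
6. □(¬p ∧ q), w2   [¬□-rule on 3: fresh world w2, w0Rw2]
7. ¬p ∧ q, w0   [□-rule on 6 via w2Rw0]
8. ¬p, w0   [∧-rule on 7]
9. q, w0   [∧-rule on 7]
10. ¬p ∧ q, w1   [□-rule on 6 via w2Rw1]
11. ¬p, w1   [∧-rule on 10]
12. q, w1   [∧-rule on 10]
Accessibility: w0Rw0, w0Rw1, w0Rw2, w1Rw0, w1Rw1, w1Rw2, w2Rw0, w2Rw1, w2Rw2
Branch closes: q and ¬q both at w1.
Every branch closes; the branch above is one of them.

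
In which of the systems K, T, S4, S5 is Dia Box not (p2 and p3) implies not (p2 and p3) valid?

S5

S4-tableau for the negation not (Dia Box not (p2 and p3) implies not (p2 and p3)):
1. not (Dia Box not (p2 and p3) implies not (p2 and p3)), 0
2. Dia Box not (p2 and p3), 0
3. p2 and p3, 0
4. p2, 0
5. p3, 0
6. Box not (p2 and p3), 1
7. not (p2 and p3), 1
8. not p3, 1
Accessibility: 0R0, 0R1, 1R1
Complete open branch: countermodel on an S4-frame, so not valid in S4, nor in K, T (the same frame is also a K-frame and a T-frame).
S5-tableau for the negation not (Dia Box not (p2 and p3) implies not (p2 and p3)):
1. not (Dia Box not (p2 and p3) implies not (p2 and p3)), 0
2. Dia Box not (p2 and p3), 0
3. p2 and p3, 0
4. p2, 0
5. p3, 0
6. Box not (p2 and p3), 1
7. not (p2 and p3), 0
8. not (p2 and p3), 1
9. not p3, 0
Accessibility: 0R0, 0R1, 1R0, 1R1
Branch closes: p3 and not p3 both at 0.
Every branch closes (one shown): valid in S5.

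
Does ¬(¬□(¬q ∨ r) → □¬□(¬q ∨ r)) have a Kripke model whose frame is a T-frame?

1. ¬(¬□(¬q ∨ r) → □¬□(¬q ∨ r)), 0
2. ¬□(¬q ∨ r), 0
3. ¬□¬□(¬q ∨ r), 0
4. ¬(¬q ∨ r), 1
5. q, 1
6. ¬r, 1
7. □(¬q ∨ r), 2
8. ¬q ∨ r, 2
9. r, 2
Accessibility: 0R0, 0R1, 0R2, 1R1, 2R2

Yes, satisfiable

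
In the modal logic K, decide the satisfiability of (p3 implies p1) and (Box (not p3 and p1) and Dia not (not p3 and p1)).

Unsatisfiable

1. (p3 implies p1) and (Box (not p3 and p1) and Dia not (not p3 and p1)), 0
2. p3 implies p1, 0
3. Box (not p3 and p1) and Dia not (not p3 and p1), 0
4. Box (not p3 and p1), 0
5. Dia not (not p3 and p1), 0
6. p1, 0
7. not (not p3 and p1), 1
8. not p3 and p1, 1
9. not p3, 1
10. p1, 1
11. not p1, 1
Accessibility: 0R1
Branch closes: p1 and not p1 both at 1.
(One branch shown.) All branches close.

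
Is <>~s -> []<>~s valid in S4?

No, not valid

Tableau for the negation ~(<>~s -> []<>~s):
1. ~(<>~s -> []<>~s), 0
2. <>~s, 0
3. ~[]<>~s, 0
4. ~s, 1
5. ~<>~s, 2
6. s, 2
Accessibility: 0R0, 0R1, 0R2, 1R1, 2R2
The negation has an open branch (countermodel exists).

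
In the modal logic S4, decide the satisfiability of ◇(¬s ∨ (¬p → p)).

Satisfiable (open branch found)

1. ◇(¬s ∨ (¬p → p)), w0
2. ¬s ∨ (¬p → p), w1   [◇-rule on 1: fresh world w1, w0Rw1]
3. ¬p → p, w1   [∨-rule on 2 (branches; this branch)]
4. p, w1   [→-rule on 3 (branches; this branch)]
Accessibility: w0Rw0, w0Rw1, w1Rw1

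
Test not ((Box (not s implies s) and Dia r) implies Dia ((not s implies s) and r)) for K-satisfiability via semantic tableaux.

1. not ((Box (not s implies s) and Dia r) implies Dia ((not s implies s) and r)), u
2. Box (not s implies s) and Dia r, u
3. not Dia ((not s implies s) and r), u
4. Box (not s implies s), u
5. Dia r, u
6. r, v
7. not ((not s implies s) and r), v
8. not s implies s, v
9. not (not s implies s), v
10. not s, v
11. s, v
Accessibility: uRv
Branch closes: s and not s both at v.
(One branch shown.) All branches close.

Unsatisfiable (every branch closes)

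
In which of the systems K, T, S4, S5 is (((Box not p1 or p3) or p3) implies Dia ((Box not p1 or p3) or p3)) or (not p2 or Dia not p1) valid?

T, S4, S5

K-tableau for the negation not ((((Box not p1 or p3) or p3) implies Dia ((Box not p1 or p3) or p3)) or (not p2 or Dia not p1)):
1. not ((((Box not p1 or p3) or p3) implies Dia ((Box not p1 or p3) or p3)) or (not p2 or Dia not p1)), u
2. not (((Box not p1 or p3) or p3) implies Dia ((Box not p1 or p3) or p3)), u
3. not (not p2 or Dia not p1), u
4. (Box not p1 or p3) or p3, u
5. not Dia ((Box not p1 or p3) or p3), u
6. p2, u
7. not Dia not p1, u
8. p3, u
Complete open branch: countermodel on a K-frame, so not valid in K.
T-tableau for the negation not ((((Box not p1 or p3) or p3) implies Dia ((Box not p1 or p3) or p3)) or (not p2 or Dia not p1)):
1. not ((((Box not p1 or p3) or p3) implies Dia ((Box not p1 or p3) or p3)) or (not p2 or Dia not p1)), u
2. not (((Box not p1 or p3) or p3) implies Dia ((Box not p1 or p3) or p3)), u
3. not (not p2 or Dia not p1), u
4. (Box not p1 or p3) or p3, u
5. not Dia ((Box not p1 or p3) or p3), u
6. p2, u
7. not Dia not p1, u
8. not ((Box not p1 or p3) or p3), u
9. not (Box not p1 or p3), u
10. not p3, u
11. not Box not p1, u
12. p1, u
13. Box not p1 or p3, u
14. Box not p1, u
15. not p1, u
Accessibility: uRu
Branch closes: p1 and not p1 both at u.
Every branch closes (one shown): valid in T, hence also in S4, S5 (every theorem of T is a theorem of S4 and S5).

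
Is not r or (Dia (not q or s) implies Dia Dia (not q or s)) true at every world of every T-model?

Tableau for the negation not (not r or (Dia (not q or s) implies Dia Dia (not q or s))):
1. not (not r or (Dia (not q or s) implies Dia Dia (not q or s))), 0
2. r, 0
3. not (Dia (not q or s) implies Dia Dia (not q or s)), 0
4. Dia (not q or s), 0
5. not Dia Dia (not q or s), 0
6. not Dia (not q or s), 0
7. not (not q or s), 0
8. q, 0
9. not s, 0
10. not q or s, 1
11. not Dia (not q or s), 1
12. not (not q or s), 1
13. q, 1
14. not s, 1
15. s, 1
Accessibility: 0R0, 0R1, 1R1
Branch closes: s and not s both at 1.
Every branch of the negation's tableau closes; the branch above is one of them.

Valid in T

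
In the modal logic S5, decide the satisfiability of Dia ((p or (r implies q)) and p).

Yes, satisfiable

1. Dia ((p or (r implies q)) and p), u
2. (p or (r implies q)) and p, v
3. p or (r implies q), v
4. p, v
5. r implies q, v
6. q, v
Accessibility: uRu, uRv, vRu, vRv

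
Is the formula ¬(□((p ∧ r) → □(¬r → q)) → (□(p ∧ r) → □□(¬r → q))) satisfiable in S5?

No, unsatisfiable

1. ¬(□((p ∧ r) → □(¬r → q)) → (□(p ∧ r) → □□(¬r → q))), u
2. □((p ∧ r) → □(¬r → q)), u   [¬→-rule on 1]
3. ¬(□(p ∧ r) → □□(¬r → q)), u   [¬→-rule on 1]
4. □(p ∧ r), u   [¬→-rule on 3]
5. ¬□□(¬r → q), u   [¬→-rule on 3]
6. (p ∧ r) → □(¬r → q), u   [□-rule on 2 via uRu]
7. p ∧ r, u   [□-rule on 4 via uRu]
8. p, u   [∧-rule on 7]
9. r, u   [∧-rule on 7]
10. □(¬r → q), u   [→-rule on 6 (branches; this branch)]
11. ¬r → q, u   [□-rule on 10 via uRu]
12. q, u   [→-rule on 11 (branches; this branch)]
13. ¬□(¬r → q), v   [¬□-rule on 5: fresh world v, uRv]
14. (p ∧ r) → □(¬r → q), v   [□-rule on 2 via uRv]
15. p ∧ r, v   [□-rule on 4 via uRv]
16. p, v   [∧-rule on 15]
17. r, v   [∧-rule on 15]
18. ¬r → q, v   [□-rule on 10 via uRv]
19. □(¬r → q), v   [→-rule on 14 (branches; this branch)]
20. q, v   [→-rule on 18 (branches; this branch)]
21. ¬(¬r → q), w   [¬□-rule on 13: fresh world w, vRw]
22. ¬r, w   [¬→-rule on 21]
23. ¬q, w   [¬→-rule on 21]
24. (p ∧ r) → □(¬r → q), w   [□-rule on 2 via uRw]
25. p ∧ r, w   [□-rule on 4 via uRw]
26. p, w   [∧-rule on 25]
27. r, w   [∧-rule on 25]
Accessibility: uRu, uRv, uRw, vRu, vRv, vRw, wRu, wRv, wRw
Branch closes: r and ¬r both at w.
Every branch closes; the branch above is one of them.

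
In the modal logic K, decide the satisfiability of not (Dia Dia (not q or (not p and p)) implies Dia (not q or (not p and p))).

1. not (Dia Dia (not q or (not p and p)) implies Dia (not q or (not p and p))), w0
2. Dia Dia (not q or (not p and p)), w0
3. not Dia (not q or (not p and p)), w0
4. Dia (not q or (not p and p)), w1
5. not (not q or (not p and p)), w1
6. q, w1
7. not (not p and p), w1
8. not p, w1
9. not q or (not p and p), w2
10. not q, w2
Accessibility: w0Rw1, w1Rw2

Yes, satisfiable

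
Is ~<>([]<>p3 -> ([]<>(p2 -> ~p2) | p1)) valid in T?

Tableau for the negation <>([]<>p3 -> ([]<>(p2 -> ~p2) | p1)):
1. <>([]<>p3 -> ([]<>(p2 -> ~p2) | p1)), 0
2. []<>p3 -> ([]<>(p2 -> ~p2) | p1), 1   [<>-rule on 1: fresh world 1, 0R1]
3. []<>(p2 -> ~p2) | p1, 1   [->-rule on 2 (branches; this branch)]
4. p1, 1   [|-rule on 3 (branches; this branch)]
Accessibility: 0R0, 0R1, 1R1
The negation has an open branch (countermodel exists).

No, not valid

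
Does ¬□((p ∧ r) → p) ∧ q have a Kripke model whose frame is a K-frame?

1. ¬□((p ∧ r) → p) ∧ q, w0
2. ¬□((p ∧ r) → p), w0   [∧-rule on 1]
3. q, w0   [∧-rule on 1]
4. ¬((p ∧ r) → p), w1   [¬□-rule on 2: fresh world w1, w0Rw1]
5. p ∧ r, w1   [¬→-rule on 4]
6. ¬p, w1   [¬→-rule on 4]
7. p, w1   [∧-rule on 5]
8. r, w1   [∧-rule on 5]
Accessibility: w0Rw1
Branch closes: p and ¬p both at w1.
Every branch closes; the branch above is one of them.

Unsatisfiable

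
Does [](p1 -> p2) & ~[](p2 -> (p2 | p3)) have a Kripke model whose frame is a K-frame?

Unsatisfiable

1. [](p1 -> p2) & ~[](p2 -> (p2 | p3)), w0
2. [](p1 -> p2), w0
3. ~[](p2 -> (p2 | p3)), w0
4. ~(p2 -> (p2 | p3)), w1
5. p2, w1
6. ~(p2 | p3), w1
7. ~p2, w1
8. ~p3, w1
Accessibility: w0Rw1
Branch closes: p2 and ~p2 both at w1.
Every branch closes; the branch above is one of them.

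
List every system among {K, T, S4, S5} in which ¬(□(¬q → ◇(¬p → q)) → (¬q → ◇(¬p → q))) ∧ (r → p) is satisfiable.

K-tableau for the formula:
1. ¬(□(¬q → ◇(¬p → q)) → (¬q → ◇(¬p → q))) ∧ (r → p), u
2. ¬(□(¬q → ◇(¬p → q)) → (¬q → ◇(¬p → q))), u
3. r → p, u
4. □(¬q → ◇(¬p → q)), u
5. ¬(¬q → ◇(¬p → q)), u
6. ¬q, u
7. ¬◇(¬p → q), u
8. p, u
Complete open branch: satisfiable in K.
T-tableau for the formula:
1. ¬(□(¬q → ◇(¬p → q)) → (¬q → ◇(¬p → q))) ∧ (r → p), u
2. ¬(□(¬q → ◇(¬p → q)) → (¬q → ◇(¬p → q))), u
3. r → p, u
4. □(¬q → ◇(¬p → q)), u
5. ¬(¬q → ◇(¬p → q)), u
6. ¬q, u
7. ¬◇(¬p → q), u
8. ¬q → ◇(¬p → q), u
9. ¬(¬p → q), u
10. ¬p, u
11. ¬r, u
12. ◇(¬p → q), u
13. ¬p → q, v
14. ¬q → ◇(¬p → q), v
15. ¬(¬p → q), v
16. ¬p, v
17. ¬q, v
18. q, v
Accessibility: uRu, uRv, vRv
Branch closes: q and ¬q both at v.
Every branch closes (one shown): unsatisfiable in T, hence also in S4, S5 (every S4/S5-frame is a T-frame).

K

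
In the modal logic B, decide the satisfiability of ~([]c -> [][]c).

1. ~([]c -> [][]c), w0
2. []c, w0
3. ~[][]c, w0
4. c, w0
5. ~[]c, w1
6. c, w1
7. ~c, w2
Accessibility: w0Rw0, w0Rw1, w1Rw0, w1Rw1, w1Rw2, w2Rw1, w2Rw2

Satisfiable (open branch found)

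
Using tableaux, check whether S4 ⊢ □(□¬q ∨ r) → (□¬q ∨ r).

Yes, valid

Tableau for the negation ¬(□(□¬q ∨ r) → (□¬q ∨ r)):
1. ¬(□(□¬q ∨ r) → (□¬q ∨ r)), w0
2. □(□¬q ∨ r), w0   [¬→-rule on 1]
3. ¬(□¬q ∨ r), w0   [¬→-rule on 1]
4. ¬□¬q, w0   [¬∨-rule on 3]
5. ¬r, w0   [¬∨-rule on 3]
6. □¬q ∨ r, w0   [□-rule on 2 via w0Rw0]
7. □¬q, w0   [∨-rule on 6 (branches; this branch)]
8. ¬q, w0   [□-rule on 7 via w0Rw0]
9. q, w1   [¬□-rule on 4: fresh world w1, w0Rw1]
10. □¬q ∨ r, w1   [□-rule on 2 via w0Rw1]
11. ¬q, w1   [□-rule on 7 via w0Rw1]
Accessibility: w0Rw0, w0Rw1, w1Rw1
Branch closes: q and ¬q both at w1.
Every branch of the negation's tableau closes; the branch above is one of them.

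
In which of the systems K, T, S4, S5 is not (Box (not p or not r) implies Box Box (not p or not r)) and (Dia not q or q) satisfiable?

K, T

T-tableau for the formula:
1. not (Box (not p or not r) implies Box Box (not p or not r)) and (Dia not q or q), 0
2. not (Box (not p or not r) implies Box Box (not p or not r)), 0   [and-rule on 1]
3. Dia not q or q, 0   [and-rule on 1]
4. Box (not p or not r), 0   [neg-implies-rule on 2]
5. not Box Box (not p or not r), 0   [neg-implies-rule on 2]
6. not p or not r, 0   [Box-rule on 4 via 0R0]
7. q, 0   [or-rule on 3 (branches; this branch)]
8. not r, 0   [or-rule on 6 (branches; this branch)]
9. not Box (not p or not r), 1   [neg-Box-rule on 5: fresh world 1, 0R1]
10. not p or not r, 1   [Box-rule on 4 via 0R1]
11. not r, 1   [or-rule on 10 (branches; this branch)]
12. not (not p or not r), 2   [neg-Box-rule on 9: fresh world 2, 1R2]
13. p, 2   [neg-or-rule on 12]
14. r, 2   [neg-or-rule on 12]
Accessibility: 0R0, 0R1, 1R1, 1R2, 2R2
Complete open branch: satisfiable in T, hence also in K (this T-model is also a K-model).
S4-tableau for the formula:
1. not (Box (not p or not r) implies Box Box (not p or not r)) and (Dia not q or q), 0
2. not (Box (not p or not r) implies Box Box (not p or not r)), 0   [and-rule on 1]
3. Dia not q or q, 0   [and-rule on 1]
4. Box (not p or not r), 0   [neg-implies-rule on 2]
5. not Box Box (not p or not r), 0   [neg-implies-rule on 2]
6. not p or not r, 0   [Box-rule on 4 via 0R0]
7. Dia not q, 0   [or-rule on 3 (branches; this branch)]
8. not r, 0   [or-rule on 6 (branches; this branch)]
9. not Box (not p or not r), 1   [neg-Box-rule on 5: fresh world 1, 0R1]
10. not p or not r, 1   [Box-rule on 4 via 0R1]
11. not r, 1   [or-rule on 10 (branches; this branch)]
12. not q, 2   [Dia-rule on 7: fresh world 2, 0R2]
13. not p or not r, 2   [Box-rule on 4 via 0R2]
14. not r, 2   [or-rule on 13 (branches; this branch)]
15. not (not p or not r), 3   [neg-Box-rule on 9: fresh world 3, 1R3]
16. p, 3   [neg-or-rule on 15]
17. r, 3   [neg-or-rule on 15]
18. not p or not r, 3   [Box-rule on 4 via 0R3]
19. not r, 3   [or-rule on 18 (branches; this branch)]
Accessibility: 0R0, 0R1, 0R2, 0R3, 1R1, 1R3, 2R2, 3R3
Branch closes: r and not r both at 3.
Every branch closes (one shown): unsatisfiable in S4, hence also in S5 (every S5-frame is an S4-frame).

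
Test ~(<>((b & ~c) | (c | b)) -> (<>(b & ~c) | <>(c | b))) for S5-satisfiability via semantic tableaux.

No, unsatisfiable

1. ~(<>((b & ~c) | (c | b)) -> (<>(b & ~c) | <>(c | b))), w0
2. <>((b & ~c) | (c | b)), w0
3. ~(<>(b & ~c) | <>(c | b)), w0
4. ~<>(b & ~c), w0
5. ~<>(c | b), w0
6. ~(b & ~c), w0
7. ~(c | b), w0
8. ~c, w0
9. ~b, w0
10. (b & ~c) | (c | b), w1
11. ~(b & ~c), w1
12. ~(c | b), w1
13. ~c, w1
14. ~b, w1
15. c | b, w1
16. b, w1
Accessibility: w0Rw0, w0Rw1, w1Rw0, w1Rw1
Branch closes: b and ~b both at w1.
Every branch closes; the branch above is one of them.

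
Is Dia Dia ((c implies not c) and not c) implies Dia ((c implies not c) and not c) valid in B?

Tableau for the negation not (Dia Dia ((c implies not c) and not c) implies Dia ((c implies not c) and not c)):
1. not (Dia Dia ((c implies not c) and not c) implies Dia ((c implies not c) and not c)), u
2. Dia Dia ((c implies not c) and not c), u   [neg-implies-rule on 1]
3. not Dia ((c implies not c) and not c), u   [neg-implies-rule on 1]
4. not ((c implies not c) and not c), u   [neg-Dia-rule on 3 via uRu]
5. c, u   [neg-and-rule on 4 (branches; this branch)]
6. Dia ((c implies not c) and not c), v   [Dia-rule on 2: fresh world v, uRv]
7. not ((c implies not c) and not c), v   [neg-Dia-rule on 3 via uRv]
8. c, v   [neg-and-rule on 7 (branches; this branch)]
9. (c implies not c) and not c, w   [Dia-rule on 6: fresh world w, vRw]
10. c implies not c, w   [and-rule on 9]
11. not c, w   [and-rule on 9]
Accessibility: uRu, uRv, vRu, vRv, vRw, wRv, wRw
The negation has an open branch (countermodel exists).

Not valid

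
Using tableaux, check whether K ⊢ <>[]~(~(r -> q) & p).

Not valid

Tableau for the negation ~<>[]~(~(r -> q) & p):
1. ~<>[]~(~(r -> q) & p), u
The negation has an open branch (countermodel exists).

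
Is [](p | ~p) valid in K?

Yes, valid

Tableau for the negation ~[](p | ~p):
1. ~[](p | ~p), u
2. ~(p | ~p), v
3. ~p, v
4. p, v
Accessibility: uRv
Branch closes: p and ~p both at v.
All branches of the negation close; one closing branch shown above.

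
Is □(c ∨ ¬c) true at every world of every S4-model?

Yes, valid

Tableau for the negation ¬□(c ∨ ¬c):
1. ¬□(c ∨ ¬c), 0
2. ¬(c ∨ ¬c), 1
3. ¬c, 1
4. c, 1
Accessibility: 0R0, 0R1, 1R1
Branch closes: c and ¬c both at 1.
All branches of the negation close; one closing branch shown above.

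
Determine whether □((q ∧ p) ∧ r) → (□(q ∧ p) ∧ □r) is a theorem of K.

Yes, valid

Tableau for the negation ¬(□((q ∧ p) ∧ r) → (□(q ∧ p) ∧ □r)):
1. ¬(□((q ∧ p) ∧ r) → (□(q ∧ p) ∧ □r)), u
2. □((q ∧ p) ∧ r), u   [¬→-rule on 1]
3. ¬(□(q ∧ p) ∧ □r), u   [¬→-rule on 1]
4. ¬□(q ∧ p), u   [¬∧-rule on 3 (branches; this branch)]
5. ¬(q ∧ p), v   [¬□-rule on 4: fresh world v, uRv]
6. (q ∧ p) ∧ r, v   [□-rule on 2 via uRv]
7. q ∧ p, v   [∧-rule on 6]
8. r, v   [∧-rule on 6]
9. q, v   [∧-rule on 7]
10. p, v   [∧-rule on 7]
11. ¬p, v   [¬∧-rule on 5 (branches; this branch)]
Accessibility: uRv
Branch closes: p and ¬p both at v.
All branches of the negation close; one closing branch shown above.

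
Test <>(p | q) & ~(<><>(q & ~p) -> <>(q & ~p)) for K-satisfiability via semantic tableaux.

1. <>(p | q) & ~(<><>(q & ~p) -> <>(q & ~p)), w0
2. <>(p | q), w0   [&-rule on 1]
3. ~(<><>(q & ~p) -> <>(q & ~p)), w0   [&-rule on 1]
4. <><>(q & ~p), w0   [~->-rule on 3]
5. ~<>(q & ~p), w0   [~->-rule on 3]
6. p | q, w1   [<>-rule on 2: fresh world w1, w0Rw1]
7. ~(q & ~p), w1   [~<>-rule on 5 via w0Rw1]
8. q, w1   [|-rule on 6 (branches; this branch)]
9. p, w1   [~&-rule on 7 (branches; this branch)]
10. <>(q & ~p), w2   [<>-rule on 4: fresh world w2, w0Rw2]
11. ~(q & ~p), w2   [~<>-rule on 5 via w0Rw2]
12. p, w2   [~&-rule on 11 (branches; this branch)]
13. q & ~p, w3   [<>-rule on 10: fresh world w3, w2Rw3]
14. q, w3   [&-rule on 13]
15. ~p, w3   [&-rule on 13]
Accessibility: w0Rw1, w0Rw2, w2Rw3

Satisfiable (open branch found)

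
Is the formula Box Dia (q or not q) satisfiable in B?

Satisfiable

1. Box Dia (q or not q), u
2. Dia (q or not q), u
3. q or not q, v
4. Dia (q or not q), v
5. not q, v
6. q or not q, w
7. not q, w
Accessibility: uRu, uRv, vRu, vRv, vRw, wRv, wRw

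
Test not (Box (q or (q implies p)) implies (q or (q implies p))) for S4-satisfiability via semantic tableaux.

1. not (Box (q or (q implies p)) implies (q or (q implies p))), w0
2. Box (q or (q implies p)), w0
3. not (q or (q implies p)), w0
4. not q, w0
5. not (q implies p), w0
6. q, w0
7. not p, w0
Accessibility: w0Rw0
Branch closes: q and not q both at w0.
All branches of the tableau close; one closing branch shown above.

Unsatisfiable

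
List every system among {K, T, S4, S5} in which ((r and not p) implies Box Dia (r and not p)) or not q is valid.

S5

S5-tableau for the negation not (((r and not p) implies Box Dia (r and not p)) or not q):
1. not (((r and not p) implies Box Dia (r and not p)) or not q), u
2. not ((r and not p) implies Box Dia (r and not p)), u   [neg-or-rule on 1]
3. q, u   [neg-or-rule on 1]
4. r and not p, u   [neg-implies-rule on 2]
5. not Box Dia (r and not p), u   [neg-implies-rule on 2]
6. r, u   [and-rule on 4]
7. not p, u   [and-rule on 4]
8. not Dia (r and not p), v   [neg-Box-rule on 5: fresh world v, uRv]
9. not (r and not p), u   [neg-Dia-rule on 8 via vRu]
10. not (r and not p), v   [neg-Dia-rule on 8 via vRv]
11. p, u   [neg-and-rule on 9 (branches; this branch)]
Accessibility: uRu, uRv, vRu, vRv
Branch closes: p and not p both at u.
Every branch closes (one shown): valid in S5.
S4-tableau for the negation not (((r and not p) implies Box Dia (r and not p)) or not q):
1. not (((r and not p) implies Box Dia (r and not p)) or not q), u
2. not ((r and not p) implies Box Dia (r and not p)), u   [neg-or-rule on 1]
3. q, u   [neg-or-rule on 1]
4. r and not p, u   [neg-implies-rule on 2]
5. not Box Dia (r and not p), u   [neg-implies-rule on 2]
6. r, u   [and-rule on 4]
7. not p, u   [and-rule on 4]
8. not Dia (r and not p), v   [neg-Box-rule on 5: fresh world v, uRv]
9. not (r and not p), v   [neg-Dia-rule on 8 via vRv]
10. p, v   [neg-and-rule on 9 (branches; this branch)]
Accessibility: uRu, uRv, vRv
Complete open branch: countermodel on an S4-frame, so not valid in S4, nor in K, T (the same frame is also a K-frame and a T-frame).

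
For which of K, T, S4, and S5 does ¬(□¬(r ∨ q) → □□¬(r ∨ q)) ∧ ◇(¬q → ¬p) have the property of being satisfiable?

S4-tableau for the formula:
1. ¬(□¬(r ∨ q) → □□¬(r ∨ q)) ∧ ◇(¬q → ¬p), w0
2. ¬(□¬(r ∨ q) → □□¬(r ∨ q)), w0   [∧-rule on 1]
3. ◇(¬q → ¬p), w0   [∧-rule on 1]
4. □¬(r ∨ q), w0   [¬→-rule on 2]
5. ¬□□¬(r ∨ q), w0   [¬→-rule on 2]
6. ¬(r ∨ q), w0   [□-rule on 4 via w0Rw0]
7. ¬r, w0   [¬∨-rule on 6]
8. ¬q, w0   [¬∨-rule on 6]
9. ¬q → ¬p, w1   [◇-rule on 3: fresh world w1, w0Rw1]
10. ¬(r ∨ q), w1   [□-rule on 4 via w0Rw1]
11. ¬r, w1   [¬∨-rule on 10]
12. ¬q, w1   [¬∨-rule on 10]
13. ¬p, w1   [→-rule on 9 (branches; this branch)]
14. ¬□¬(r ∨ q), w2   [¬□-rule on 5: fresh world w2, w0Rw2]
15. ¬(r ∨ q), w2   [□-rule on 4 via w0Rw2]
16. ¬r, w2   [¬∨-rule on 15]
17. ¬q, w2   [¬∨-rule on 15]
18. r ∨ q, w3   [¬□-rule on 14: fresh world w3, w2Rw3]
19. ¬(r ∨ q), w3   [□-rule on 4 via w0Rw3]
20. ¬r, w3   [¬∨-rule on 19]
21. ¬q, w3   [¬∨-rule on 19]
22. q, w3   [∨-rule on 18 (branches; this branch)]
Accessibility: w0Rw0, w0Rw1, w0Rw2, w0Rw3, w1Rw1, w2Rw2, w2Rw3, w3Rw3
Branch closes: q and ¬q both at w3.
Every branch closes (one shown): unsatisfiable in S4, hence also in S5 (every S5-frame is an S4-frame).
T-tableau for the formula:
1. ¬(□¬(r ∨ q) → □□¬(r ∨ q)) ∧ ◇(¬q → ¬p), w0
2. ¬(□¬(r ∨ q) → □□¬(r ∨ q)), w0   [∧-rule on 1]
3. ◇(¬q → ¬p), w0   [∧-rule on 1]
4. □¬(r ∨ q), w0   [¬→-rule on 2]
5. ¬□□¬(r ∨ q), w0   [¬→-rule on 2]
6. ¬(r ∨ q), w0   [□-rule on 4 via w0Rw0]
7. ¬r, w0   [¬∨-rule on 6]
8. ¬q, w0   [¬∨-rule on 6]
9. ¬q → ¬p, w1   [◇-rule on 3: fresh world w1, w0Rw1]
10. ¬(r ∨ q), w1   [□-rule on 4 via w0Rw1]
11. ¬r, w1   [¬∨-rule on 10]
12. ¬q, w1   [¬∨-rule on 10]
13. ¬p, w1   [→-rule on 9 (branches; this branch)]
14. ¬□¬(r ∨ q), w2   [¬□-rule on 5: fresh world w2, w0Rw2]
15. ¬(r ∨ q), w2   [□-rule on 4 via w0Rw2]
16. ¬r, w2   [¬∨-rule on 15]
17. ¬q, w2   [¬∨-rule on 15]
18. r ∨ q, w3   [¬□-rule on 14: fresh world w3, w2Rw3]
19. q, w3   [∨-rule on 18 (branches; this branch)]
Accessibility: w0Rw0, w0Rw1, w0Rw2, w1Rw1, w2Rw2, w2Rw3, w3Rw3
Complete open branch: satisfiable in T, hence also in K (this T-model is also a K-model).

K, T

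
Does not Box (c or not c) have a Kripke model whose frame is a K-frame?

1. not Box (c or not c), 0
2. not (c or not c), 1   [neg-Box-rule on 1: fresh world 1, 0R1]
3. not c, 1   [neg-or-rule on 2]
4. c, 1   [neg-or-rule on 2]
Accessibility: 0R1
Branch closes: c and not c both at 1.
(One branch shown.) All branches close.

Unsatisfiable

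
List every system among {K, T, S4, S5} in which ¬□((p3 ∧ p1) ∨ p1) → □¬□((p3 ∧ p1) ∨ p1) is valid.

S4-tableau for the negation ¬(¬□((p3 ∧ p1) ∨ p1) → □¬□((p3 ∧ p1) ∨ p1)):
1. ¬(¬□((p3 ∧ p1) ∨ p1) → □¬□((p3 ∧ p1) ∨ p1)), w0
2. ¬□((p3 ∧ p1) ∨ p1), w0   [¬→-rule on 1]
3. ¬□¬□((p3 ∧ p1) ∨ p1), w0   [¬→-rule on 1]
4. ¬((p3 ∧ p1) ∨ p1), w1   [¬□-rule on 2: fresh world w1, w0Rw1]
5. ¬(p3 ∧ p1), w1   [¬∨-rule on 4]
6. ¬p1, w1   [¬∨-rule on 4]
7. □((p3 ∧ p1) ∨ p1), w2   [¬□-rule on 3: fresh world w2, w0Rw2]
8. (p3 ∧ p1) ∨ p1, w2   [□-rule on 7 via w2Rw2]
9. p1, w2   [∨-rule on 8 (branches; this branch)]
Accessibility: w0Rw0, w0Rw1, w0Rw2, w1Rw1, w2Rw2
Complete open branch: countermodel on an S4-frame, so not valid in S4, nor in K, T (the same frame is also a K-frame and a T-frame).
S5-tableau for the negation ¬(¬□((p3 ∧ p1) ∨ p1) → □¬□((p3 ∧ p1) ∨ p1)):
1. ¬(¬□((p3 ∧ p1) ∨ p1) → □¬□((p3 ∧ p1) ∨ p1)), w0
2. ¬□((p3 ∧ p1) ∨ p1), w0   [¬→-rule on 1]
3. ¬□¬□((p3 ∧ p1) ∨ p1), w0   [¬→-rule on 1]
4. ¬((p3 ∧ p1) ∨ p1), w1   [¬□-rule on 2: fresh world w1, w0Rw1]
5. ¬(p3 ∧ p1), w1   [¬∨-rule on 4]
6. ¬p1, w1   [¬∨-rule on 4]
7. □((p3 ∧ p1) ∨ p1), w2   [¬□-rule on 3: fresh world w2, w0Rw2]
8. (p3 ∧ p1) ∨ p1, w0   [□-rule on 7 via w2Rw0]
9. (p3 ∧ p1) ∨ p1, w1   [□-rule on 7 via w2Rw1]
10. (p3 ∧ p1) ∨ p1, w2   [□-rule on 7 via w2Rw2]
11. p3 ∧ p1, w0   [∨-rule on 8 (branches; this branch)]
12. p3, w0   [∧-rule on 11]
13. p1, w0   [∧-rule on 11]
14. p3 ∧ p1, w1   [∨-rule on 9 (branches; this branch)]
15. p3, w1   [∧-rule on 14]
16. p1, w1   [∧-rule on 14]
Accessibility: w0Rw0, w0Rw1, w0Rw2, w1Rw0, w1Rw1, w1Rw2, w2Rw0, w2Rw1, w2Rw2
Branch closes: p1 and ¬p1 both at w1.
Every branch closes (one shown): valid in S5.

S5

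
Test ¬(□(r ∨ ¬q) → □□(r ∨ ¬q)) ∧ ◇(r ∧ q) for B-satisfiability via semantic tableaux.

1. ¬(□(r ∨ ¬q) → □□(r ∨ ¬q)) ∧ ◇(r ∧ q), 0
2. ¬(□(r ∨ ¬q) → □□(r ∨ ¬q)), 0   [∧-rule on 1]
3. ◇(r ∧ q), 0   [∧-rule on 1]
4. □(r ∨ ¬q), 0   [¬→-rule on 2]
5. ¬□□(r ∨ ¬q), 0   [¬→-rule on 2]
6. r ∨ ¬q, 0   [□-rule on 4 via 0R0]
7. ¬q, 0   [∨-rule on 6 (branches; this branch)]
8. r ∧ q, 1   [◇-rule on 3: fresh world 1, 0R1]
9. r, 1   [∧-rule on 8]
10. q, 1   [∧-rule on 8]
11. r ∨ ¬q, 1   [□-rule on 4 via 0R1]
12. ¬□(r ∨ ¬q), 2   [¬□-rule on 5: fresh world 2, 0R2]
13. r ∨ ¬q, 2   [□-rule on 4 via 0R2]
14. ¬q, 2   [∨-rule on 13 (branches; this branch)]
15. ¬(r ∨ ¬q), 3   [¬□-rule on 12: fresh world 3, 2R3]
16. ¬r, 3   [¬∨-rule on 15]
17. q, 3   [¬∨-rule on 15]
Accessibility: 0R0, 0R1, 0R2, 1R0, 1R1, 2R0, 2R2, 2R3, 3R2, 3R3

Satisfiable (open branch found)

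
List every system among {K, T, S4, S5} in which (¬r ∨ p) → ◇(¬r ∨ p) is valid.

T, S4, S5

K-tableau for the negation ¬((¬r ∨ p) → ◇(¬r ∨ p)):
1. ¬((¬r ∨ p) → ◇(¬r ∨ p)), u
2. ¬r ∨ p, u   [¬→-rule on 1]
3. ¬◇(¬r ∨ p), u   [¬→-rule on 1]
4. p, u   [∨-rule on 2 (branches; this branch)]
Complete open branch: countermodel on a K-frame, so not valid in K.
T-tableau for the negation ¬((¬r ∨ p) → ◇(¬r ∨ p)):
1. ¬((¬r ∨ p) → ◇(¬r ∨ p)), u
2. ¬r ∨ p, u   [¬→-rule on 1]
3. ¬◇(¬r ∨ p), u   [¬→-rule on 1]
4. ¬(¬r ∨ p), u   [¬◇-rule on 3 via uRu]
5. r, u   [¬∨-rule on 4]
6. ¬p, u   [¬∨-rule on 4]
7. p, u   [∨-rule on 2 (branches; this branch)]
Accessibility: uRu
Branch closes: p and ¬p both at u.
Every branch closes (one shown): valid in T, hence also in S4, S5 (every theorem of T is a theorem of S4 and S5).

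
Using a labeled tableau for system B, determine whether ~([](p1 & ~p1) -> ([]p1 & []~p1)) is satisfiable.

No, unsatisfiable

1. ~([](p1 & ~p1) -> ([]p1 & []~p1)), u
2. [](p1 & ~p1), u   [~->-rule on 1]
3. ~([]p1 & []~p1), u   [~->-rule on 1]
4. p1 & ~p1, u   [[]-rule on 2 via uRu]
5. p1, u   [&-rule on 4]
6. ~p1, u   [&-rule on 4]
Accessibility: uRu
Branch closes: p1 and ~p1 both at u.
Every branch closes; the branch above is one of them.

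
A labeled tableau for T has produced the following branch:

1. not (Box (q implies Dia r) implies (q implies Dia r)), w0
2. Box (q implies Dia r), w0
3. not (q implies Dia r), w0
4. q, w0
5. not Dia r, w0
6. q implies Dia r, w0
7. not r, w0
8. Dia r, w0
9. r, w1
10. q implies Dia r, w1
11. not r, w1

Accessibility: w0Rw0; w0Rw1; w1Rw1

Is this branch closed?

Both r and not r appear at w1.

Closed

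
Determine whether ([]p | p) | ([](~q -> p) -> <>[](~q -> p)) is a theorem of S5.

Yes, valid

Tableau for the negation ~(([]p | p) | ([](~q -> p) -> <>[](~q -> p))):
1. ~(([]p | p) | ([](~q -> p) -> <>[](~q -> p))), 0
2. ~([]p | p), 0
3. ~([](~q -> p) -> <>[](~q -> p)), 0
4. ~[]p, 0
5. ~p, 0
6. [](~q -> p), 0
7. ~<>[](~q -> p), 0
8. ~q -> p, 0
9. ~[](~q -> p), 0
10. q, 0
11. ~p, 1
12. ~q -> p, 1
13. ~[](~q -> p), 1
14. q, 1
15. ~(~q -> p), 2
16. ~q, 2
17. ~p, 2
18. ~q -> p, 2
19. ~[](~q -> p), 2
20. p, 2
Accessibility: 0R0, 0R1, 0R2, 1R0, 1R1, 1R2, 2R0, 2R1, 2R2
Branch closes: p and ~p both at 2.
Every branch of the negation's tableau closes; the branch above is one of them.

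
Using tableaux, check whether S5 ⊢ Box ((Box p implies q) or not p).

Tableau for the negation not Box ((Box p implies q) or not p):
1. not Box ((Box p implies q) or not p), w0
2. not ((Box p implies q) or not p), w1   [neg-Box-rule on 1: fresh world w1, w0Rw1]
3. not (Box p implies q), w1   [neg-or-rule on 2]
4. p, w1   [neg-or-rule on 2]
5. Box p, w1   [neg-implies-rule on 3]
6. not q, w1   [neg-implies-rule on 3]
7. p, w0   [Box-rule on 5 via w1Rw0]
Accessibility: w0Rw0, w0Rw1, w1Rw0, w1Rw1
The negation has an open branch (countermodel exists).

Invalid (countermodel exists)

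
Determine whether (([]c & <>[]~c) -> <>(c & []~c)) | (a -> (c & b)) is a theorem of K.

Valid

Tableau for the negation ~((([]c & <>[]~c) -> <>(c & []~c)) | (a -> (c & b))):
1. ~((([]c & <>[]~c) -> <>(c & []~c)) | (a -> (c & b))), w0
2. ~(([]c & <>[]~c) -> <>(c & []~c)), w0
3. ~(a -> (c & b)), w0
4. []c & <>[]~c, w0
5. ~<>(c & []~c), w0
6. a, w0
7. ~(c & b), w0
8. []c, w0
9. <>[]~c, w0
10. ~b, w0
11. []~c, w1
12. ~(c & []~c), w1
13. c, w1
14. ~[]~c, w1
15. c, w2
16. ~c, w2
Accessibility: w0Rw1, w1Rw2
Branch closes: c and ~c both at w2.
Every branch of the negation's tableau closes; the branch above is one of them.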